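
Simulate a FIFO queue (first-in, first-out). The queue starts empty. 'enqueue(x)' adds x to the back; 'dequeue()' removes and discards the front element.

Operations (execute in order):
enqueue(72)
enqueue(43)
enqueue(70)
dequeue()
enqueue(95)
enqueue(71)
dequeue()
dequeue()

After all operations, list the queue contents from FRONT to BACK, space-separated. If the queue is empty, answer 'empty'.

enqueue(72): [72]
enqueue(43): [72, 43]
enqueue(70): [72, 43, 70]
dequeue(): [43, 70]
enqueue(95): [43, 70, 95]
enqueue(71): [43, 70, 95, 71]
dequeue(): [70, 95, 71]
dequeue(): [95, 71]

Answer: 95 71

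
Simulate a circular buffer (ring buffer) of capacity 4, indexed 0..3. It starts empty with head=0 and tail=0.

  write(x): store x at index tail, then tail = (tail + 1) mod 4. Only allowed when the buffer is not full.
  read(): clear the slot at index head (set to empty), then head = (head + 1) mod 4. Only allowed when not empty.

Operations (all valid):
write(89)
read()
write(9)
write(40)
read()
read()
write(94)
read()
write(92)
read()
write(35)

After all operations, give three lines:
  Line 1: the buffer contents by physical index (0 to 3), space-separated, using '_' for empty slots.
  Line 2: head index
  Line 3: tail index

write(89): buf=[89 _ _ _], head=0, tail=1, size=1
read(): buf=[_ _ _ _], head=1, tail=1, size=0
write(9): buf=[_ 9 _ _], head=1, tail=2, size=1
write(40): buf=[_ 9 40 _], head=1, tail=3, size=2
read(): buf=[_ _ 40 _], head=2, tail=3, size=1
read(): buf=[_ _ _ _], head=3, tail=3, size=0
write(94): buf=[_ _ _ 94], head=3, tail=0, size=1
read(): buf=[_ _ _ _], head=0, tail=0, size=0
write(92): buf=[92 _ _ _], head=0, tail=1, size=1
read(): buf=[_ _ _ _], head=1, tail=1, size=0
write(35): buf=[_ 35 _ _], head=1, tail=2, size=1

Answer: _ 35 _ _
1
2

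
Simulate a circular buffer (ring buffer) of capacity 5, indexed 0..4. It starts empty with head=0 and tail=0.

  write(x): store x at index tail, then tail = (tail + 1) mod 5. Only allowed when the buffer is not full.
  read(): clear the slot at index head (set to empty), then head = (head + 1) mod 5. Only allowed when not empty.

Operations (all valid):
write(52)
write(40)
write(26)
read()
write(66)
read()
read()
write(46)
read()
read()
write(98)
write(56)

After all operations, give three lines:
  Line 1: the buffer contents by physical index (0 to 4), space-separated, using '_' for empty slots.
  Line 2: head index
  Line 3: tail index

Answer: 98 56 _ _ _
0
2

Derivation:
write(52): buf=[52 _ _ _ _], head=0, tail=1, size=1
write(40): buf=[52 40 _ _ _], head=0, tail=2, size=2
write(26): buf=[52 40 26 _ _], head=0, tail=3, size=3
read(): buf=[_ 40 26 _ _], head=1, tail=3, size=2
write(66): buf=[_ 40 26 66 _], head=1, tail=4, size=3
read(): buf=[_ _ 26 66 _], head=2, tail=4, size=2
read(): buf=[_ _ _ 66 _], head=3, tail=4, size=1
write(46): buf=[_ _ _ 66 46], head=3, tail=0, size=2
read(): buf=[_ _ _ _ 46], head=4, tail=0, size=1
read(): buf=[_ _ _ _ _], head=0, tail=0, size=0
write(98): buf=[98 _ _ _ _], head=0, tail=1, size=1
write(56): buf=[98 56 _ _ _], head=0, tail=2, size=2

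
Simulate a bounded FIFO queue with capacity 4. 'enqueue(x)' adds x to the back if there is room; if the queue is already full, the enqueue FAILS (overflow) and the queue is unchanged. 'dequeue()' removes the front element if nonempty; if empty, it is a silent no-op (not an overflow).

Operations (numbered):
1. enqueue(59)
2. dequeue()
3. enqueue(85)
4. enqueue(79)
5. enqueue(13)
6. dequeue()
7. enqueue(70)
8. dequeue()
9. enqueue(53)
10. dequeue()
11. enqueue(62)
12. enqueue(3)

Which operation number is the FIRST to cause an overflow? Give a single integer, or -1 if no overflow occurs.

Answer: -1

Derivation:
1. enqueue(59): size=1
2. dequeue(): size=0
3. enqueue(85): size=1
4. enqueue(79): size=2
5. enqueue(13): size=3
6. dequeue(): size=2
7. enqueue(70): size=3
8. dequeue(): size=2
9. enqueue(53): size=3
10. dequeue(): size=2
11. enqueue(62): size=3
12. enqueue(3): size=4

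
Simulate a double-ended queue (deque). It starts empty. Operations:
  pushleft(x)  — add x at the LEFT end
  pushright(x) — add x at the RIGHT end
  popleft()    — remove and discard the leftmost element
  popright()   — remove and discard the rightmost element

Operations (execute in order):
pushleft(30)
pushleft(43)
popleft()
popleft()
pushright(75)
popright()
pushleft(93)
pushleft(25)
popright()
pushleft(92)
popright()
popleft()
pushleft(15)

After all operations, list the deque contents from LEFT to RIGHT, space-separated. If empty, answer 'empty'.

Answer: 15

Derivation:
pushleft(30): [30]
pushleft(43): [43, 30]
popleft(): [30]
popleft(): []
pushright(75): [75]
popright(): []
pushleft(93): [93]
pushleft(25): [25, 93]
popright(): [25]
pushleft(92): [92, 25]
popright(): [92]
popleft(): []
pushleft(15): [15]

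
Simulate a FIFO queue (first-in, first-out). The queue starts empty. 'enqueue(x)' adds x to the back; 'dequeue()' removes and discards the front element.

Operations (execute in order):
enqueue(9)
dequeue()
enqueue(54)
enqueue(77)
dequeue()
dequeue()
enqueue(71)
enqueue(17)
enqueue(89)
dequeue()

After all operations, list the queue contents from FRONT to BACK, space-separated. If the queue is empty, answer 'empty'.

enqueue(9): [9]
dequeue(): []
enqueue(54): [54]
enqueue(77): [54, 77]
dequeue(): [77]
dequeue(): []
enqueue(71): [71]
enqueue(17): [71, 17]
enqueue(89): [71, 17, 89]
dequeue(): [17, 89]

Answer: 17 89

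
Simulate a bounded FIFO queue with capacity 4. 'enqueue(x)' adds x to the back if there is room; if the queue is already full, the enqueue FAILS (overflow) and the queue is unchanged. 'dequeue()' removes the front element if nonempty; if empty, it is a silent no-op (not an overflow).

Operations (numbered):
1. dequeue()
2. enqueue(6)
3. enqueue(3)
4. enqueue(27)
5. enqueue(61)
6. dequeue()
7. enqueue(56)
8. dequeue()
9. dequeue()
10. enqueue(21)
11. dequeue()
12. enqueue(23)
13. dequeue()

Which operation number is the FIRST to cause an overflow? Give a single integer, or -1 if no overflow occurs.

1. dequeue(): empty, no-op, size=0
2. enqueue(6): size=1
3. enqueue(3): size=2
4. enqueue(27): size=3
5. enqueue(61): size=4
6. dequeue(): size=3
7. enqueue(56): size=4
8. dequeue(): size=3
9. dequeue(): size=2
10. enqueue(21): size=3
11. dequeue(): size=2
12. enqueue(23): size=3
13. dequeue(): size=2

Answer: -1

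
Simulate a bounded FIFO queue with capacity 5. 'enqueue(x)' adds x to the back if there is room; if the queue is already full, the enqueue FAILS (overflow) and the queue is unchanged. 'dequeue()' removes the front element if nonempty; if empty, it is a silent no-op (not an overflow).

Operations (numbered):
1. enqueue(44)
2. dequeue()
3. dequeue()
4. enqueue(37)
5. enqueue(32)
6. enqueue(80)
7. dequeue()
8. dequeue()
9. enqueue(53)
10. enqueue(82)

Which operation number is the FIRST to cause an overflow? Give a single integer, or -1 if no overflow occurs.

1. enqueue(44): size=1
2. dequeue(): size=0
3. dequeue(): empty, no-op, size=0
4. enqueue(37): size=1
5. enqueue(32): size=2
6. enqueue(80): size=3
7. dequeue(): size=2
8. dequeue(): size=1
9. enqueue(53): size=2
10. enqueue(82): size=3

Answer: -1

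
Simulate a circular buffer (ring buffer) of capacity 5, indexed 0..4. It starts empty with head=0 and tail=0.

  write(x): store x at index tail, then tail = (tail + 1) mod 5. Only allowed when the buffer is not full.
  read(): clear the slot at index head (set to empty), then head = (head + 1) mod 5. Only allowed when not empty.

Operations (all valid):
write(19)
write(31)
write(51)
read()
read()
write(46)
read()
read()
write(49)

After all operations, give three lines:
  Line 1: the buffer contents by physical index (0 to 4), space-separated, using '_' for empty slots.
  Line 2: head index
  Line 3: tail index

Answer: _ _ _ _ 49
4
0

Derivation:
write(19): buf=[19 _ _ _ _], head=0, tail=1, size=1
write(31): buf=[19 31 _ _ _], head=0, tail=2, size=2
write(51): buf=[19 31 51 _ _], head=0, tail=3, size=3
read(): buf=[_ 31 51 _ _], head=1, tail=3, size=2
read(): buf=[_ _ 51 _ _], head=2, tail=3, size=1
write(46): buf=[_ _ 51 46 _], head=2, tail=4, size=2
read(): buf=[_ _ _ 46 _], head=3, tail=4, size=1
read(): buf=[_ _ _ _ _], head=4, tail=4, size=0
write(49): buf=[_ _ _ _ 49], head=4, tail=0, size=1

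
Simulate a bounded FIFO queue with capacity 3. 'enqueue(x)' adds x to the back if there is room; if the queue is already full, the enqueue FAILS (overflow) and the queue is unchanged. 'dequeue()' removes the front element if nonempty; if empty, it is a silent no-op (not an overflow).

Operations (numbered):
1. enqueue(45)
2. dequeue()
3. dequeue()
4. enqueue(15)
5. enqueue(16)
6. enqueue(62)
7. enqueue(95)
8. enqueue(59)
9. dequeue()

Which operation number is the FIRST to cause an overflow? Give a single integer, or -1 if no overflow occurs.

1. enqueue(45): size=1
2. dequeue(): size=0
3. dequeue(): empty, no-op, size=0
4. enqueue(15): size=1
5. enqueue(16): size=2
6. enqueue(62): size=3
7. enqueue(95): size=3=cap → OVERFLOW (fail)
8. enqueue(59): size=3=cap → OVERFLOW (fail)
9. dequeue(): size=2

Answer: 7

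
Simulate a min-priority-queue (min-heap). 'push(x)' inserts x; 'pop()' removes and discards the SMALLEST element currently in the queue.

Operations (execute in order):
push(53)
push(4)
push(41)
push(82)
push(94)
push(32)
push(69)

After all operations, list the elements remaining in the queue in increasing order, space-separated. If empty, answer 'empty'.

push(53): heap contents = [53]
push(4): heap contents = [4, 53]
push(41): heap contents = [4, 41, 53]
push(82): heap contents = [4, 41, 53, 82]
push(94): heap contents = [4, 41, 53, 82, 94]
push(32): heap contents = [4, 32, 41, 53, 82, 94]
push(69): heap contents = [4, 32, 41, 53, 69, 82, 94]

Answer: 4 32 41 53 69 82 94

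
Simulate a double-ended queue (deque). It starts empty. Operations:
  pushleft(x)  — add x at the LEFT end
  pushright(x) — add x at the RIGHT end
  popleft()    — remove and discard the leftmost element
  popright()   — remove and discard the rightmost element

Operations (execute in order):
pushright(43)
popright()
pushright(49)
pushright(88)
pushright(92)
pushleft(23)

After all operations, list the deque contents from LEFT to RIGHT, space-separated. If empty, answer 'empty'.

Answer: 23 49 88 92

Derivation:
pushright(43): [43]
popright(): []
pushright(49): [49]
pushright(88): [49, 88]
pushright(92): [49, 88, 92]
pushleft(23): [23, 49, 88, 92]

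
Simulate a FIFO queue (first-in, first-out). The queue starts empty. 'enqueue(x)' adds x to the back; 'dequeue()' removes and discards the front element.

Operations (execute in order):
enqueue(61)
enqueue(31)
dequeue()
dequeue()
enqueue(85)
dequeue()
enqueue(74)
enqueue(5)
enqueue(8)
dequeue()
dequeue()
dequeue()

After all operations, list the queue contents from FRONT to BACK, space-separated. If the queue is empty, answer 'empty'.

enqueue(61): [61]
enqueue(31): [61, 31]
dequeue(): [31]
dequeue(): []
enqueue(85): [85]
dequeue(): []
enqueue(74): [74]
enqueue(5): [74, 5]
enqueue(8): [74, 5, 8]
dequeue(): [5, 8]
dequeue(): [8]
dequeue(): []

Answer: empty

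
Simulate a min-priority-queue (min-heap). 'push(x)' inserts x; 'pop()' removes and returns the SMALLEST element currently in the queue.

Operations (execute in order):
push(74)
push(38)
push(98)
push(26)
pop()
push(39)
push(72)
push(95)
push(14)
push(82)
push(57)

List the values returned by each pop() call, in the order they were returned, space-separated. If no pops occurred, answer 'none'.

Answer: 26

Derivation:
push(74): heap contents = [74]
push(38): heap contents = [38, 74]
push(98): heap contents = [38, 74, 98]
push(26): heap contents = [26, 38, 74, 98]
pop() → 26: heap contents = [38, 74, 98]
push(39): heap contents = [38, 39, 74, 98]
push(72): heap contents = [38, 39, 72, 74, 98]
push(95): heap contents = [38, 39, 72, 74, 95, 98]
push(14): heap contents = [14, 38, 39, 72, 74, 95, 98]
push(82): heap contents = [14, 38, 39, 72, 74, 82, 95, 98]
push(57): heap contents = [14, 38, 39, 57, 72, 74, 82, 95, 98]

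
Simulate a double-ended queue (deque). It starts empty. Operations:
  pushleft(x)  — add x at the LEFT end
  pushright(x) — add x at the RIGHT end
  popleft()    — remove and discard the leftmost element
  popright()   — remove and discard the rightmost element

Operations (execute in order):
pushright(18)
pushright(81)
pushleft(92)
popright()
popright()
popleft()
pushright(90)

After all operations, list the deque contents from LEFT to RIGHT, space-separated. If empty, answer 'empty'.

Answer: 90

Derivation:
pushright(18): [18]
pushright(81): [18, 81]
pushleft(92): [92, 18, 81]
popright(): [92, 18]
popright(): [92]
popleft(): []
pushright(90): [90]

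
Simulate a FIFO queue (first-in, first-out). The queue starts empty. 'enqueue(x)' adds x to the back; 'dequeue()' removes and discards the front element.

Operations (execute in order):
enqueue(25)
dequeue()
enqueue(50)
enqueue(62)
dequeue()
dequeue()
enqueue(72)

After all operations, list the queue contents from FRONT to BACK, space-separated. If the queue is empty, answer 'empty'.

Answer: 72

Derivation:
enqueue(25): [25]
dequeue(): []
enqueue(50): [50]
enqueue(62): [50, 62]
dequeue(): [62]
dequeue(): []
enqueue(72): [72]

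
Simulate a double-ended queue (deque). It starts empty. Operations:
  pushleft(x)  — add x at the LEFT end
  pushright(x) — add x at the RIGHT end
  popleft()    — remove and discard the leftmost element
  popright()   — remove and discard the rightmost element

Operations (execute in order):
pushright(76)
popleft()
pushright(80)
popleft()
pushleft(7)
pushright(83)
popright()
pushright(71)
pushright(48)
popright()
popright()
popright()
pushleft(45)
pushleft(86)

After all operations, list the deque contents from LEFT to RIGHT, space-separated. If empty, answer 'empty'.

pushright(76): [76]
popleft(): []
pushright(80): [80]
popleft(): []
pushleft(7): [7]
pushright(83): [7, 83]
popright(): [7]
pushright(71): [7, 71]
pushright(48): [7, 71, 48]
popright(): [7, 71]
popright(): [7]
popright(): []
pushleft(45): [45]
pushleft(86): [86, 45]

Answer: 86 45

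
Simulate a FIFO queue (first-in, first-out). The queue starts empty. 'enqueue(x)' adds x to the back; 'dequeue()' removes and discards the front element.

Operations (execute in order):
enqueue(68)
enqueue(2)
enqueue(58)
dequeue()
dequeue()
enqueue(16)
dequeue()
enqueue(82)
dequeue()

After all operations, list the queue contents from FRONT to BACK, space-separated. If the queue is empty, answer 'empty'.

enqueue(68): [68]
enqueue(2): [68, 2]
enqueue(58): [68, 2, 58]
dequeue(): [2, 58]
dequeue(): [58]
enqueue(16): [58, 16]
dequeue(): [16]
enqueue(82): [16, 82]
dequeue(): [82]

Answer: 82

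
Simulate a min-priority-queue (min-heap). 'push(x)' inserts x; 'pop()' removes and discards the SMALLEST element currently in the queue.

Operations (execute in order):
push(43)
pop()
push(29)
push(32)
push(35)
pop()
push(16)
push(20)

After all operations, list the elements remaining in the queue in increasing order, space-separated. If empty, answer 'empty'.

Answer: 16 20 32 35

Derivation:
push(43): heap contents = [43]
pop() → 43: heap contents = []
push(29): heap contents = [29]
push(32): heap contents = [29, 32]
push(35): heap contents = [29, 32, 35]
pop() → 29: heap contents = [32, 35]
push(16): heap contents = [16, 32, 35]
push(20): heap contents = [16, 20, 32, 35]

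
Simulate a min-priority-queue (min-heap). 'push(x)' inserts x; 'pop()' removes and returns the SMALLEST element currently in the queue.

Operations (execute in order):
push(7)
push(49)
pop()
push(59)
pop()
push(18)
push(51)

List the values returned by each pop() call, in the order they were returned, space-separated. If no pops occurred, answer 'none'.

Answer: 7 49

Derivation:
push(7): heap contents = [7]
push(49): heap contents = [7, 49]
pop() → 7: heap contents = [49]
push(59): heap contents = [49, 59]
pop() → 49: heap contents = [59]
push(18): heap contents = [18, 59]
push(51): heap contents = [18, 51, 59]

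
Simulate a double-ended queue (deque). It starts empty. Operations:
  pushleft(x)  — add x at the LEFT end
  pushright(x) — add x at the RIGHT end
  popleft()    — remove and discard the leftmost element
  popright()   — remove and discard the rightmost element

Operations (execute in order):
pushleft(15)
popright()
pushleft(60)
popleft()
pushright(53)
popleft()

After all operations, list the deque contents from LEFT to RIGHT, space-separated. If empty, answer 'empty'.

Answer: empty

Derivation:
pushleft(15): [15]
popright(): []
pushleft(60): [60]
popleft(): []
pushright(53): [53]
popleft(): []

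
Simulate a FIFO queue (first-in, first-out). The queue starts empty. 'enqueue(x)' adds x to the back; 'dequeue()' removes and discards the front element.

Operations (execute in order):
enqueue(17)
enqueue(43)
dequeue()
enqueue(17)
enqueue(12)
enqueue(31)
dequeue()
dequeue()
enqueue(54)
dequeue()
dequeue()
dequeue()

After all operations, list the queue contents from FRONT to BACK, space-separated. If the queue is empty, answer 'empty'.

Answer: empty

Derivation:
enqueue(17): [17]
enqueue(43): [17, 43]
dequeue(): [43]
enqueue(17): [43, 17]
enqueue(12): [43, 17, 12]
enqueue(31): [43, 17, 12, 31]
dequeue(): [17, 12, 31]
dequeue(): [12, 31]
enqueue(54): [12, 31, 54]
dequeue(): [31, 54]
dequeue(): [54]
dequeue(): []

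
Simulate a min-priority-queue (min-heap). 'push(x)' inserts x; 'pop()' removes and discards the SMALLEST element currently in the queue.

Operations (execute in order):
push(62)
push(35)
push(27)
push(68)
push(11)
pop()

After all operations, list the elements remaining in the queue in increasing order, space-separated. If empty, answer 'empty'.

push(62): heap contents = [62]
push(35): heap contents = [35, 62]
push(27): heap contents = [27, 35, 62]
push(68): heap contents = [27, 35, 62, 68]
push(11): heap contents = [11, 27, 35, 62, 68]
pop() → 11: heap contents = [27, 35, 62, 68]

Answer: 27 35 62 68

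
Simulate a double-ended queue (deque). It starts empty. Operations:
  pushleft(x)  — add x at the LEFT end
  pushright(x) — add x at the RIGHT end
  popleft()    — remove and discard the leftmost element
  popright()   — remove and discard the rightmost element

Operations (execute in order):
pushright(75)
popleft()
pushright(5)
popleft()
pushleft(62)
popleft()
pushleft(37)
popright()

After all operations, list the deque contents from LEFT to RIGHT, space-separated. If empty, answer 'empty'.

pushright(75): [75]
popleft(): []
pushright(5): [5]
popleft(): []
pushleft(62): [62]
popleft(): []
pushleft(37): [37]
popright(): []

Answer: empty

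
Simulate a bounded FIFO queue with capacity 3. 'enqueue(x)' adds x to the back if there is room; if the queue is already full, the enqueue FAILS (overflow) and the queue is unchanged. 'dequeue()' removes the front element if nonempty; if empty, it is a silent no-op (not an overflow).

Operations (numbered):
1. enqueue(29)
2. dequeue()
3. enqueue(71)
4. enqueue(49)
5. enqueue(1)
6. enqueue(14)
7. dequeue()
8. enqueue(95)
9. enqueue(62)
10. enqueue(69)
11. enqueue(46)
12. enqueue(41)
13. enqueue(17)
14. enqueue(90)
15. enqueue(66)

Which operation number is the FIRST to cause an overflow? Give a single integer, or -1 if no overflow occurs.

Answer: 6

Derivation:
1. enqueue(29): size=1
2. dequeue(): size=0
3. enqueue(71): size=1
4. enqueue(49): size=2
5. enqueue(1): size=3
6. enqueue(14): size=3=cap → OVERFLOW (fail)
7. dequeue(): size=2
8. enqueue(95): size=3
9. enqueue(62): size=3=cap → OVERFLOW (fail)
10. enqueue(69): size=3=cap → OVERFLOW (fail)
11. enqueue(46): size=3=cap → OVERFLOW (fail)
12. enqueue(41): size=3=cap → OVERFLOW (fail)
13. enqueue(17): size=3=cap → OVERFLOW (fail)
14. enqueue(90): size=3=cap → OVERFLOW (fail)
15. enqueue(66): size=3=cap → OVERFLOW (fail)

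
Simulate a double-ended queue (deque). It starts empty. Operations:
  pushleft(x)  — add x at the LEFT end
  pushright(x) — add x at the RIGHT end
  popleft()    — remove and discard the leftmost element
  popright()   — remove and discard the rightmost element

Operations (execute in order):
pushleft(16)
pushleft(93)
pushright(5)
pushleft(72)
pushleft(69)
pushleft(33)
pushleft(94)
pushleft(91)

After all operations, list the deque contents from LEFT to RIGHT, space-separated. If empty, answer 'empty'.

pushleft(16): [16]
pushleft(93): [93, 16]
pushright(5): [93, 16, 5]
pushleft(72): [72, 93, 16, 5]
pushleft(69): [69, 72, 93, 16, 5]
pushleft(33): [33, 69, 72, 93, 16, 5]
pushleft(94): [94, 33, 69, 72, 93, 16, 5]
pushleft(91): [91, 94, 33, 69, 72, 93, 16, 5]

Answer: 91 94 33 69 72 93 16 5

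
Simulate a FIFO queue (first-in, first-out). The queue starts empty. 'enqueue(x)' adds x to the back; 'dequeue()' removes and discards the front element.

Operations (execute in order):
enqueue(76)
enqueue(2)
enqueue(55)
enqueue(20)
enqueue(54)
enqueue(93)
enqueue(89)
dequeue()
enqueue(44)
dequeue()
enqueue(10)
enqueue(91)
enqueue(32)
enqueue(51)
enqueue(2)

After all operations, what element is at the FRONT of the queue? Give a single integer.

Answer: 55

Derivation:
enqueue(76): queue = [76]
enqueue(2): queue = [76, 2]
enqueue(55): queue = [76, 2, 55]
enqueue(20): queue = [76, 2, 55, 20]
enqueue(54): queue = [76, 2, 55, 20, 54]
enqueue(93): queue = [76, 2, 55, 20, 54, 93]
enqueue(89): queue = [76, 2, 55, 20, 54, 93, 89]
dequeue(): queue = [2, 55, 20, 54, 93, 89]
enqueue(44): queue = [2, 55, 20, 54, 93, 89, 44]
dequeue(): queue = [55, 20, 54, 93, 89, 44]
enqueue(10): queue = [55, 20, 54, 93, 89, 44, 10]
enqueue(91): queue = [55, 20, 54, 93, 89, 44, 10, 91]
enqueue(32): queue = [55, 20, 54, 93, 89, 44, 10, 91, 32]
enqueue(51): queue = [55, 20, 54, 93, 89, 44, 10, 91, 32, 51]
enqueue(2): queue = [55, 20, 54, 93, 89, 44, 10, 91, 32, 51, 2]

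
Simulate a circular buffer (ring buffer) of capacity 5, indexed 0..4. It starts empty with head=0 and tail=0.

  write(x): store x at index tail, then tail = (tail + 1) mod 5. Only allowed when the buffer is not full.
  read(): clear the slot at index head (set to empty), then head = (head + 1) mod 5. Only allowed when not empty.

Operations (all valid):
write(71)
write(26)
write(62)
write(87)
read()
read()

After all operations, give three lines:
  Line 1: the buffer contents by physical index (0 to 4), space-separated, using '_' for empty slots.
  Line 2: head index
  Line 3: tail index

write(71): buf=[71 _ _ _ _], head=0, tail=1, size=1
write(26): buf=[71 26 _ _ _], head=0, tail=2, size=2
write(62): buf=[71 26 62 _ _], head=0, tail=3, size=3
write(87): buf=[71 26 62 87 _], head=0, tail=4, size=4
read(): buf=[_ 26 62 87 _], head=1, tail=4, size=3
read(): buf=[_ _ 62 87 _], head=2, tail=4, size=2

Answer: _ _ 62 87 _
2
4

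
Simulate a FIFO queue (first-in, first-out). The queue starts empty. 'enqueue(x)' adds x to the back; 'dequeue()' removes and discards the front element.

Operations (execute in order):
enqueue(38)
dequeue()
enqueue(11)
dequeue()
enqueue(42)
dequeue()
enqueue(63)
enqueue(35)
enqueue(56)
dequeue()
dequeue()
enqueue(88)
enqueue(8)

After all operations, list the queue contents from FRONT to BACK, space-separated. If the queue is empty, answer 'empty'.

enqueue(38): [38]
dequeue(): []
enqueue(11): [11]
dequeue(): []
enqueue(42): [42]
dequeue(): []
enqueue(63): [63]
enqueue(35): [63, 35]
enqueue(56): [63, 35, 56]
dequeue(): [35, 56]
dequeue(): [56]
enqueue(88): [56, 88]
enqueue(8): [56, 88, 8]

Answer: 56 88 8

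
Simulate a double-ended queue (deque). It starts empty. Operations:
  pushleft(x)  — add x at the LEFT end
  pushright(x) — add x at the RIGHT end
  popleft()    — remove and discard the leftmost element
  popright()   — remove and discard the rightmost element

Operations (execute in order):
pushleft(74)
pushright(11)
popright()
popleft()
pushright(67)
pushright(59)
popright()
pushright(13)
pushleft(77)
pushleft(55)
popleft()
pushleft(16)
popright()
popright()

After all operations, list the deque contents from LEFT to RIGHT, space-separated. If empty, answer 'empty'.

Answer: 16 77

Derivation:
pushleft(74): [74]
pushright(11): [74, 11]
popright(): [74]
popleft(): []
pushright(67): [67]
pushright(59): [67, 59]
popright(): [67]
pushright(13): [67, 13]
pushleft(77): [77, 67, 13]
pushleft(55): [55, 77, 67, 13]
popleft(): [77, 67, 13]
pushleft(16): [16, 77, 67, 13]
popright(): [16, 77, 67]
popright(): [16, 77]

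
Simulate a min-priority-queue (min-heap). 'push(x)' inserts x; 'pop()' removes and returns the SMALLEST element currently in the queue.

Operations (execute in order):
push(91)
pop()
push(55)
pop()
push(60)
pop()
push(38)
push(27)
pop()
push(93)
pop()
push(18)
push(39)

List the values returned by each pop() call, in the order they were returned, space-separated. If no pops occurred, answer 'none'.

Answer: 91 55 60 27 38

Derivation:
push(91): heap contents = [91]
pop() → 91: heap contents = []
push(55): heap contents = [55]
pop() → 55: heap contents = []
push(60): heap contents = [60]
pop() → 60: heap contents = []
push(38): heap contents = [38]
push(27): heap contents = [27, 38]
pop() → 27: heap contents = [38]
push(93): heap contents = [38, 93]
pop() → 38: heap contents = [93]
push(18): heap contents = [18, 93]
push(39): heap contents = [18, 39, 93]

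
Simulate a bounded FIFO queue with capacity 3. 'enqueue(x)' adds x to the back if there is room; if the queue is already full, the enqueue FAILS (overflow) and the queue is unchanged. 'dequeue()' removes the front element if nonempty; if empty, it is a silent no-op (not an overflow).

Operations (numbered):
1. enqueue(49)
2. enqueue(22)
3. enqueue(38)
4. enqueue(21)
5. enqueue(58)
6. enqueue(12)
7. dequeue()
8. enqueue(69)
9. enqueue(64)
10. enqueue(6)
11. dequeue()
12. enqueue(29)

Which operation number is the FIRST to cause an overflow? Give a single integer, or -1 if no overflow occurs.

Answer: 4

Derivation:
1. enqueue(49): size=1
2. enqueue(22): size=2
3. enqueue(38): size=3
4. enqueue(21): size=3=cap → OVERFLOW (fail)
5. enqueue(58): size=3=cap → OVERFLOW (fail)
6. enqueue(12): size=3=cap → OVERFLOW (fail)
7. dequeue(): size=2
8. enqueue(69): size=3
9. enqueue(64): size=3=cap → OVERFLOW (fail)
10. enqueue(6): size=3=cap → OVERFLOW (fail)
11. dequeue(): size=2
12. enqueue(29): size=3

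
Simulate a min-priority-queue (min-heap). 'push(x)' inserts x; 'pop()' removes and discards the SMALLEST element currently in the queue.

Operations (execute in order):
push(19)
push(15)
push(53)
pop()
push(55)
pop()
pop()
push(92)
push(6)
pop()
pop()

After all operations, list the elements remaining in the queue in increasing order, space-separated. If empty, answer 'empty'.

push(19): heap contents = [19]
push(15): heap contents = [15, 19]
push(53): heap contents = [15, 19, 53]
pop() → 15: heap contents = [19, 53]
push(55): heap contents = [19, 53, 55]
pop() → 19: heap contents = [53, 55]
pop() → 53: heap contents = [55]
push(92): heap contents = [55, 92]
push(6): heap contents = [6, 55, 92]
pop() → 6: heap contents = [55, 92]
pop() → 55: heap contents = [92]

Answer: 92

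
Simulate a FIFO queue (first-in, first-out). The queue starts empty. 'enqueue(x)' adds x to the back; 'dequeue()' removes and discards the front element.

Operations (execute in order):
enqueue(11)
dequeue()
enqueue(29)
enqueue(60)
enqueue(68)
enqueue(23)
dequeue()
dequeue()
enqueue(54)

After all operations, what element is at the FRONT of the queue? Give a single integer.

Answer: 68

Derivation:
enqueue(11): queue = [11]
dequeue(): queue = []
enqueue(29): queue = [29]
enqueue(60): queue = [29, 60]
enqueue(68): queue = [29, 60, 68]
enqueue(23): queue = [29, 60, 68, 23]
dequeue(): queue = [60, 68, 23]
dequeue(): queue = [68, 23]
enqueue(54): queue = [68, 23, 54]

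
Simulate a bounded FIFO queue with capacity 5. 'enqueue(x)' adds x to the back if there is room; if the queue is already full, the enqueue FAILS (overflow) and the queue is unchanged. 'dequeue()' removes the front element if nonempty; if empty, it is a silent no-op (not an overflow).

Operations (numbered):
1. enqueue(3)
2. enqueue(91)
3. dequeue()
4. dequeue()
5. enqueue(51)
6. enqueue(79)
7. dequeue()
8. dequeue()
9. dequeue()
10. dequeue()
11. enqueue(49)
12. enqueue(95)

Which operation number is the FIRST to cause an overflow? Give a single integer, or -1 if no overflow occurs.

Answer: -1

Derivation:
1. enqueue(3): size=1
2. enqueue(91): size=2
3. dequeue(): size=1
4. dequeue(): size=0
5. enqueue(51): size=1
6. enqueue(79): size=2
7. dequeue(): size=1
8. dequeue(): size=0
9. dequeue(): empty, no-op, size=0
10. dequeue(): empty, no-op, size=0
11. enqueue(49): size=1
12. enqueue(95): size=2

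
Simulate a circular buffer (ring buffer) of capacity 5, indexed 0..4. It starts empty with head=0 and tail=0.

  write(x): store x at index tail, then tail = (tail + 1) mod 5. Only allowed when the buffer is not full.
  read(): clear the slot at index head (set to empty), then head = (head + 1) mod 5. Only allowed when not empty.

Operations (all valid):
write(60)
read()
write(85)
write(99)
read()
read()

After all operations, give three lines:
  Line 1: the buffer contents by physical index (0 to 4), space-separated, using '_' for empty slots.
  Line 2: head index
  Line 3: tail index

write(60): buf=[60 _ _ _ _], head=0, tail=1, size=1
read(): buf=[_ _ _ _ _], head=1, tail=1, size=0
write(85): buf=[_ 85 _ _ _], head=1, tail=2, size=1
write(99): buf=[_ 85 99 _ _], head=1, tail=3, size=2
read(): buf=[_ _ 99 _ _], head=2, tail=3, size=1
read(): buf=[_ _ _ _ _], head=3, tail=3, size=0

Answer: _ _ _ _ _
3
3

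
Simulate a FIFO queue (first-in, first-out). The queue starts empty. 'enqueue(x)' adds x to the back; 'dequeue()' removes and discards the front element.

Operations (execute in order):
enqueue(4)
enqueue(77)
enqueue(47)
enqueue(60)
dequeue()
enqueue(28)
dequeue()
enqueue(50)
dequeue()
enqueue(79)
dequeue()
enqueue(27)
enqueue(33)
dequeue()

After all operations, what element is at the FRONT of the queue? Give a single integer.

enqueue(4): queue = [4]
enqueue(77): queue = [4, 77]
enqueue(47): queue = [4, 77, 47]
enqueue(60): queue = [4, 77, 47, 60]
dequeue(): queue = [77, 47, 60]
enqueue(28): queue = [77, 47, 60, 28]
dequeue(): queue = [47, 60, 28]
enqueue(50): queue = [47, 60, 28, 50]
dequeue(): queue = [60, 28, 50]
enqueue(79): queue = [60, 28, 50, 79]
dequeue(): queue = [28, 50, 79]
enqueue(27): queue = [28, 50, 79, 27]
enqueue(33): queue = [28, 50, 79, 27, 33]
dequeue(): queue = [50, 79, 27, 33]

Answer: 50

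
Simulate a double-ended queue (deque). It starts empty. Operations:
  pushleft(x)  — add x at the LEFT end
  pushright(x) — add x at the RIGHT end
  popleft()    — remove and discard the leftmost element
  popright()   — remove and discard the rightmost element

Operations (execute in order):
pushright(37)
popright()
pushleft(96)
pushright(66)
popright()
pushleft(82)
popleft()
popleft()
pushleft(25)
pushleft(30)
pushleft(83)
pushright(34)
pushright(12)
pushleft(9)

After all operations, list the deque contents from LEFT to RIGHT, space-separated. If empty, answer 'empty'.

pushright(37): [37]
popright(): []
pushleft(96): [96]
pushright(66): [96, 66]
popright(): [96]
pushleft(82): [82, 96]
popleft(): [96]
popleft(): []
pushleft(25): [25]
pushleft(30): [30, 25]
pushleft(83): [83, 30, 25]
pushright(34): [83, 30, 25, 34]
pushright(12): [83, 30, 25, 34, 12]
pushleft(9): [9, 83, 30, 25, 34, 12]

Answer: 9 83 30 25 34 12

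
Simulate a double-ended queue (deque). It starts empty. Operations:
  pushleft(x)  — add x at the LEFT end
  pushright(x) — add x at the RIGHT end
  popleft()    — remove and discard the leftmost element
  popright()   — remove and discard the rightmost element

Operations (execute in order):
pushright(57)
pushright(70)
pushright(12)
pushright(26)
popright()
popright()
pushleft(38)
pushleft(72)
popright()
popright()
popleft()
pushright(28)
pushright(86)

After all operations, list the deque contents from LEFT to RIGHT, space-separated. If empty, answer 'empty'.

Answer: 38 28 86

Derivation:
pushright(57): [57]
pushright(70): [57, 70]
pushright(12): [57, 70, 12]
pushright(26): [57, 70, 12, 26]
popright(): [57, 70, 12]
popright(): [57, 70]
pushleft(38): [38, 57, 70]
pushleft(72): [72, 38, 57, 70]
popright(): [72, 38, 57]
popright(): [72, 38]
popleft(): [38]
pushright(28): [38, 28]
pushright(86): [38, 28, 86]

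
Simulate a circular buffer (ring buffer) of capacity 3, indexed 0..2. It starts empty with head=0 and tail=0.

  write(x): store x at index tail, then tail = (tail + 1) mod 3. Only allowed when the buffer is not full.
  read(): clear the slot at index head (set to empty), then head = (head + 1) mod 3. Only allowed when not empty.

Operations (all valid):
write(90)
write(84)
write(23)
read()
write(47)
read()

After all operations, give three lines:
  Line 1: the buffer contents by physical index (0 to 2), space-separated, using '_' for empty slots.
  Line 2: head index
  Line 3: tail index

Answer: 47 _ 23
2
1

Derivation:
write(90): buf=[90 _ _], head=0, tail=1, size=1
write(84): buf=[90 84 _], head=0, tail=2, size=2
write(23): buf=[90 84 23], head=0, tail=0, size=3
read(): buf=[_ 84 23], head=1, tail=0, size=2
write(47): buf=[47 84 23], head=1, tail=1, size=3
read(): buf=[47 _ 23], head=2, tail=1, size=2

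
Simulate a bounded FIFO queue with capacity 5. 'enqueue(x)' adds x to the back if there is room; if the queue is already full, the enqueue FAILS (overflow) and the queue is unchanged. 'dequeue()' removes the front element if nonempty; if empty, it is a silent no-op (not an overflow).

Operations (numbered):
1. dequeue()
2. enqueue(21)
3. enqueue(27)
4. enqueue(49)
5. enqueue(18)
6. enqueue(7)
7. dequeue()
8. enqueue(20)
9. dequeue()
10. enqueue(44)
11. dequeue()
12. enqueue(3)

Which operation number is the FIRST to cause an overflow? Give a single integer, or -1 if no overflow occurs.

1. dequeue(): empty, no-op, size=0
2. enqueue(21): size=1
3. enqueue(27): size=2
4. enqueue(49): size=3
5. enqueue(18): size=4
6. enqueue(7): size=5
7. dequeue(): size=4
8. enqueue(20): size=5
9. dequeue(): size=4
10. enqueue(44): size=5
11. dequeue(): size=4
12. enqueue(3): size=5

Answer: -1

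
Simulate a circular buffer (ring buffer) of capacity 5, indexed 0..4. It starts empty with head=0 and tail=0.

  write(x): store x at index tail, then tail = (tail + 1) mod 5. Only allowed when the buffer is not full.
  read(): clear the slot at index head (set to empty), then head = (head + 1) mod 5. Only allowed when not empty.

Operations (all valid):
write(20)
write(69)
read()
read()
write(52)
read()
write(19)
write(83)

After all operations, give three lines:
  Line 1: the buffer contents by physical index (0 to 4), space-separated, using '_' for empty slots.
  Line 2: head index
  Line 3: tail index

write(20): buf=[20 _ _ _ _], head=0, tail=1, size=1
write(69): buf=[20 69 _ _ _], head=0, tail=2, size=2
read(): buf=[_ 69 _ _ _], head=1, tail=2, size=1
read(): buf=[_ _ _ _ _], head=2, tail=2, size=0
write(52): buf=[_ _ 52 _ _], head=2, tail=3, size=1
read(): buf=[_ _ _ _ _], head=3, tail=3, size=0
write(19): buf=[_ _ _ 19 _], head=3, tail=4, size=1
write(83): buf=[_ _ _ 19 83], head=3, tail=0, size=2

Answer: _ _ _ 19 83
3
0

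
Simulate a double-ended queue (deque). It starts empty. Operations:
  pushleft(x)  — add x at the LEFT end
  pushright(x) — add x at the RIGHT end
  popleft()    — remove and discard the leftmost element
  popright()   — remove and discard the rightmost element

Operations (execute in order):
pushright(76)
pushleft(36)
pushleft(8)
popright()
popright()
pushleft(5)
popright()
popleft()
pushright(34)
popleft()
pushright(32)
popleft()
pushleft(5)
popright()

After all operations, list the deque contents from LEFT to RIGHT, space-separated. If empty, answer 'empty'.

Answer: empty

Derivation:
pushright(76): [76]
pushleft(36): [36, 76]
pushleft(8): [8, 36, 76]
popright(): [8, 36]
popright(): [8]
pushleft(5): [5, 8]
popright(): [5]
popleft(): []
pushright(34): [34]
popleft(): []
pushright(32): [32]
popleft(): []
pushleft(5): [5]
popright(): []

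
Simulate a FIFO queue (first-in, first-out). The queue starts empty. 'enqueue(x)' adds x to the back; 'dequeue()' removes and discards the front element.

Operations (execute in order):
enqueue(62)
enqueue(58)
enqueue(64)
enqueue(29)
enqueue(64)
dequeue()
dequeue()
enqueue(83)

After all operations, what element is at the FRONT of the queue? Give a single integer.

enqueue(62): queue = [62]
enqueue(58): queue = [62, 58]
enqueue(64): queue = [62, 58, 64]
enqueue(29): queue = [62, 58, 64, 29]
enqueue(64): queue = [62, 58, 64, 29, 64]
dequeue(): queue = [58, 64, 29, 64]
dequeue(): queue = [64, 29, 64]
enqueue(83): queue = [64, 29, 64, 83]

Answer: 64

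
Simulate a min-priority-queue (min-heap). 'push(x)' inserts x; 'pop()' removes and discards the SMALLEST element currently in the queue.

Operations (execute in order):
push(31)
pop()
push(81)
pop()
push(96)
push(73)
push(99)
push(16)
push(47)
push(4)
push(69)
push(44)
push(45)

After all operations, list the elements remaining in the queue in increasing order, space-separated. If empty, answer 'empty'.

push(31): heap contents = [31]
pop() → 31: heap contents = []
push(81): heap contents = [81]
pop() → 81: heap contents = []
push(96): heap contents = [96]
push(73): heap contents = [73, 96]
push(99): heap contents = [73, 96, 99]
push(16): heap contents = [16, 73, 96, 99]
push(47): heap contents = [16, 47, 73, 96, 99]
push(4): heap contents = [4, 16, 47, 73, 96, 99]
push(69): heap contents = [4, 16, 47, 69, 73, 96, 99]
push(44): heap contents = [4, 16, 44, 47, 69, 73, 96, 99]
push(45): heap contents = [4, 16, 44, 45, 47, 69, 73, 96, 99]

Answer: 4 16 44 45 47 69 73 96 99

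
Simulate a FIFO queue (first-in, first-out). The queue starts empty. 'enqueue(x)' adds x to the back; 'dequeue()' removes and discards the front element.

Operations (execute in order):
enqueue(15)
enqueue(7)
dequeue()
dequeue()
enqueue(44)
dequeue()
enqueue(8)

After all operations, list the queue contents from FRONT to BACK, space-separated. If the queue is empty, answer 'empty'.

enqueue(15): [15]
enqueue(7): [15, 7]
dequeue(): [7]
dequeue(): []
enqueue(44): [44]
dequeue(): []
enqueue(8): [8]

Answer: 8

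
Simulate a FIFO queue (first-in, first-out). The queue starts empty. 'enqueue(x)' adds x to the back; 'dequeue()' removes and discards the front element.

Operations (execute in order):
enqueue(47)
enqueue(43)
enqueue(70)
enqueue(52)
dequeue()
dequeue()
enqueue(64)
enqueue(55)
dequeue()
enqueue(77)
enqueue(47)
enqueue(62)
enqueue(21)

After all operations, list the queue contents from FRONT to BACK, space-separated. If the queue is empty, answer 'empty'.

Answer: 52 64 55 77 47 62 21

Derivation:
enqueue(47): [47]
enqueue(43): [47, 43]
enqueue(70): [47, 43, 70]
enqueue(52): [47, 43, 70, 52]
dequeue(): [43, 70, 52]
dequeue(): [70, 52]
enqueue(64): [70, 52, 64]
enqueue(55): [70, 52, 64, 55]
dequeue(): [52, 64, 55]
enqueue(77): [52, 64, 55, 77]
enqueue(47): [52, 64, 55, 77, 47]
enqueue(62): [52, 64, 55, 77, 47, 62]
enqueue(21): [52, 64, 55, 77, 47, 62, 21]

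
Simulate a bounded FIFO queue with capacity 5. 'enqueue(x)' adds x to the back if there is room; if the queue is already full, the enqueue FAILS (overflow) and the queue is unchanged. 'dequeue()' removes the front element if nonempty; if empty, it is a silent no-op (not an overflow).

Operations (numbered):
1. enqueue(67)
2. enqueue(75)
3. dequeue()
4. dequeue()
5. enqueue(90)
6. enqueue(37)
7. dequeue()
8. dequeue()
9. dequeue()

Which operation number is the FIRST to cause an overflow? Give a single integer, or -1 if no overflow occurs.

Answer: -1

Derivation:
1. enqueue(67): size=1
2. enqueue(75): size=2
3. dequeue(): size=1
4. dequeue(): size=0
5. enqueue(90): size=1
6. enqueue(37): size=2
7. dequeue(): size=1
8. dequeue(): size=0
9. dequeue(): empty, no-op, size=0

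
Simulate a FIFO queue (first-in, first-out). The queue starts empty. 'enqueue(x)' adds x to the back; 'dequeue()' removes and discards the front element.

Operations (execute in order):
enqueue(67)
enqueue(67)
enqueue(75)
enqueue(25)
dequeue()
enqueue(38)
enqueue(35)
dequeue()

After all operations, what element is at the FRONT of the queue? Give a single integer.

enqueue(67): queue = [67]
enqueue(67): queue = [67, 67]
enqueue(75): queue = [67, 67, 75]
enqueue(25): queue = [67, 67, 75, 25]
dequeue(): queue = [67, 75, 25]
enqueue(38): queue = [67, 75, 25, 38]
enqueue(35): queue = [67, 75, 25, 38, 35]
dequeue(): queue = [75, 25, 38, 35]

Answer: 75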